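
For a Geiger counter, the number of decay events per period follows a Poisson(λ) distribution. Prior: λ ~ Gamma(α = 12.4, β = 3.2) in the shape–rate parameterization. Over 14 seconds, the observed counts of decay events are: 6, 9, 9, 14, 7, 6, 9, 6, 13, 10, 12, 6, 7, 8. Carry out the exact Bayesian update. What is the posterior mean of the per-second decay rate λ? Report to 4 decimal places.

With a Gamma(shape α, rate β) prior, the Poisson likelihood is conjugate: the posterior is Gamma(α + ΣXᵢ, β + n).
Sum of counts S = 122 over n = 14 seconds.
Posterior: Gamma(α+S, β+n) = Gamma(12.4+122, 3.2+14) = Gamma(134.4, 17.2).
Posterior mean = α/β = 134.4/17.2 = 7.8140.

7.8140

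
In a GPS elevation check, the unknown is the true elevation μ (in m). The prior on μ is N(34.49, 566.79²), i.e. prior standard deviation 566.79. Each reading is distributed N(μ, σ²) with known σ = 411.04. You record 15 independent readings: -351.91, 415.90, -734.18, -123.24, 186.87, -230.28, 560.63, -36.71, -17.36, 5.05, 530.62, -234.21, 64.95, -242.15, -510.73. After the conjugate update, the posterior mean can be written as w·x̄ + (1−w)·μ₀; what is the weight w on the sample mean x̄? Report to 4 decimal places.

For Normal data with known variance σ², a Normal(μ₀, σ₀²) prior on μ is conjugate. Posterior precision = 1/σ₀² + n/σ²; posterior mean is the precision-weighted average of μ₀ and x̄.
σ₀² = 566.79² = 321250.9041, σ² = 411.04² = 168953.8816. Prior precision 1/σ₀² = 1/321250.9041; data precision n/σ² = 15/168953.8816.
w = (n/σ²)/(1/σ₀² + n/σ²) = n·σ₀²/(σ² + n·σ₀²) = 15·321250.9041/(168953.8816 + 15·321250.9041) = 4818763.5615/4987717.4431 = 0.9661.

0.9661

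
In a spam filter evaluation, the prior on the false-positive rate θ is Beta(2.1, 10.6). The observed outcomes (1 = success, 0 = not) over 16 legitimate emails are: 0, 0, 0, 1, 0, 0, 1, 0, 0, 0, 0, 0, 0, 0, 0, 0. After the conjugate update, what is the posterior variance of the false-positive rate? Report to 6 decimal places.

0.004123

The Beta prior is conjugate to a Binomial/Bernoulli likelihood; the update adds successes to α and failures to β.
Posterior: Beta(α+k, β+n−k) = Beta(2.1+2, 10.6+14) = Beta(4.1, 24.6).
Var = αβ/((α+β)²(α+β+1)) = 4.1·24.6/(28.7²·29.7) = 0.004123.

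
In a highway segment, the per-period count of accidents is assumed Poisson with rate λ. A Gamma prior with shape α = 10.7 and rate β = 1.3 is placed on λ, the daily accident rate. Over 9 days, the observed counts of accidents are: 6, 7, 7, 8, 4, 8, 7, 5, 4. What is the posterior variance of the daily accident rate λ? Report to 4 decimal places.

0.6287

With a Gamma(shape α, rate β) prior, the Poisson likelihood is conjugate: the posterior is Gamma(α + ΣXᵢ, β + n).
Sum of counts S = 56 over n = 9 days.
Posterior: Gamma(α+S, β+n) = Gamma(10.7+56, 1.3+9) = Gamma(66.7, 10.3).
Var = α/β² = 66.7/10.3² = 0.6287.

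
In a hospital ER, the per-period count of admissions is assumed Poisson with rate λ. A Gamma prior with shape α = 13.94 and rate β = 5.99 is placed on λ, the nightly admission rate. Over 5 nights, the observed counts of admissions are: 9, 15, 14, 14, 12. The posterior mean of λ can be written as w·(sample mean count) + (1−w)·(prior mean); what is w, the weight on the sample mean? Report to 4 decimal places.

0.4550

With a Gamma(shape α, rate β) prior, the Poisson likelihood is conjugate: the posterior is Gamma(α + ΣXᵢ, β + n).
Posterior mean = (α₀+S)/(β₀+n) = [n/(β₀+n)]·(S/n) + [β₀/(β₀+n)]·(α₀/β₀), so only n and β₀ enter the weight.
Weight on data w = n/(β₀+n) = 5/(5.99+5) = 5/10.99 = 0.4550.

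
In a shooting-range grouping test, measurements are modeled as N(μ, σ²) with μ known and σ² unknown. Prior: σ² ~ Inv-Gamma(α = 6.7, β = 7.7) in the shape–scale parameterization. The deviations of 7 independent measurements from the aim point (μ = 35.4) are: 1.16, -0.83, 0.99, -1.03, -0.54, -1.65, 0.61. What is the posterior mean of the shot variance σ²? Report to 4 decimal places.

With known mean μ and an Inverse-Gamma(α, β) prior on σ², the Normal likelihood is conjugate: posterior is Inv-Gamma(α + n/2, β + Σ(xᵢ−μ)²/2).
Σ(xᵢ−μ)² = (1.16)² + (-0.83)² + (0.99)² + (-1.03)² + (-0.54)² + (-1.65)² + (0.61)² = 7.4617.
Posterior: Inv-Gamma(6.7 + 7/2, 7.7 + 7.4617/2) = Inv-Gamma(10.20, 11.43085).
E[σ²|data] = β/(α−1) = 11.43085/9.20 = 1.2425.

1.2425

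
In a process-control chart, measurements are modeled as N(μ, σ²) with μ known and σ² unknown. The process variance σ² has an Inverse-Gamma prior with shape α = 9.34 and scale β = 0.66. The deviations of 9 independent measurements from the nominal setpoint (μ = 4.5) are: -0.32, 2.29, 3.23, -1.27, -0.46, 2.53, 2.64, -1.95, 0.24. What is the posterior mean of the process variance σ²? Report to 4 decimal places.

1.4079

With known mean μ and an Inverse-Gamma(α, β) prior on σ², the Normal likelihood is conjugate: posterior is Inv-Gamma(α + n/2, β + Σ(xᵢ−μ)²/2).
Σ(xᵢ−μ)² = (-0.32)² + (2.29)² + (3.23)² + (-1.27)² + (-0.46)² + (2.53)² + (2.64)² + (-1.95)² + (0.24)² = 34.8345.
Posterior: Inv-Gamma(9.34 + 9/2, 0.66 + 34.8345/2) = Inv-Gamma(13.84, 18.07725).
E[σ²|data] = β/(α−1) = 18.07725/12.84 = 1.4079.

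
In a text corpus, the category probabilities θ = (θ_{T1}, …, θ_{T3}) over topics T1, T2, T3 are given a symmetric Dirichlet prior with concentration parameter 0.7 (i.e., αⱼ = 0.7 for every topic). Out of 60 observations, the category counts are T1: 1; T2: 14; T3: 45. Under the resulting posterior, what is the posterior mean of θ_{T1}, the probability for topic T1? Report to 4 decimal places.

0.0274

The Dirichlet prior is conjugate to the Multinomial likelihood: each posterior αⱼ = prior αⱼ + observed count nⱼ.
Posterior concentration: (1.7, 14.7, 45.7), total = 62.1.
E[θ_{T1}|data] = α_{T1}/Σα = 1.7/62.1 = 0.0274.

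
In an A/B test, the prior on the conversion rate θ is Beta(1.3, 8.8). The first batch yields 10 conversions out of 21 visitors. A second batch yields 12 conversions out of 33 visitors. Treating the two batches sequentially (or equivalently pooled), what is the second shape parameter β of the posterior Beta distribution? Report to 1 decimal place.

40.8

The Beta prior is conjugate to a Binomial/Bernoulli likelihood; the update adds successes to α and failures to β.
After batch 1: Beta(1.3+10, 8.8+11) = Beta(11.3, 19.8).
After batch 2: Beta(11.3+12, 19.8+21) = Beta(23.3, 40.8).
Posterior β = 40.8.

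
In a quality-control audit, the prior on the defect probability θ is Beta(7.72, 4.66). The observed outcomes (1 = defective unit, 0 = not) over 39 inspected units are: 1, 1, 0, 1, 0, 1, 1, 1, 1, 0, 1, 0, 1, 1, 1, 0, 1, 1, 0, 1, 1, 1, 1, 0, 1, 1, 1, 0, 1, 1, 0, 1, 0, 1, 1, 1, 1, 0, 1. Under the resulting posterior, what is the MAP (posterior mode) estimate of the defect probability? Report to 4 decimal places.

0.7031

The Beta prior is conjugate to a Binomial/Bernoulli likelihood; the update adds successes to α and failures to β.
Posterior: Beta(α+k, β+n−k) = Beta(7.72+28, 4.66+11) = Beta(35.72, 15.66).
Mode of Beta(a,b) for a,b>1 is (a−1)/(a+b−2) = 34.72/49.38 = 0.7031.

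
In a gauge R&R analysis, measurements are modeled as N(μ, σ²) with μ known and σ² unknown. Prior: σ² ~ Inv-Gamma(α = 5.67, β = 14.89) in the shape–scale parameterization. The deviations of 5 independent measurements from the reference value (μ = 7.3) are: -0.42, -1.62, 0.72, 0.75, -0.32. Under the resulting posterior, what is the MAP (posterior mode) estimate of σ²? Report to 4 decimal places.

1.8410

With known mean μ and an Inverse-Gamma(α, β) prior on σ², the Normal likelihood is conjugate: posterior is Inv-Gamma(α + n/2, β + Σ(xᵢ−μ)²/2).
Σ(xᵢ−μ)² = (-0.42)² + (-1.62)² + (0.72)² + (0.75)² + (-0.32)² = 3.9841.
Posterior: Inv-Gamma(5.67 + 5/2, 14.89 + 3.9841/2) = Inv-Gamma(8.17, 16.88205).
Mode = β/(α+1) = 16.88205/9.17 = 1.8410.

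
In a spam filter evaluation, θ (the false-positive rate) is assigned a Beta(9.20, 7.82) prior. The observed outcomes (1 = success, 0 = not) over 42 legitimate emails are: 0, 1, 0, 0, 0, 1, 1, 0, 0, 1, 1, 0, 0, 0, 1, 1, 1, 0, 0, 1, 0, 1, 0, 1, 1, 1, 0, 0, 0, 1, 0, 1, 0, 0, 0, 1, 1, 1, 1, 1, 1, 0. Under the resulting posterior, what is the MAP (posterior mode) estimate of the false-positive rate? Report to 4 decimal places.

0.5121

The Beta prior is conjugate to a Binomial/Bernoulli likelihood; the update adds successes to α and failures to β.
Posterior: Beta(α+k, β+n−k) = Beta(9.20+21, 7.82+21) = Beta(30.20, 28.82).
Mode of Beta(a,b) for a,b>1 is (a−1)/(a+b−2) = 29.20/57.02 = 0.5121.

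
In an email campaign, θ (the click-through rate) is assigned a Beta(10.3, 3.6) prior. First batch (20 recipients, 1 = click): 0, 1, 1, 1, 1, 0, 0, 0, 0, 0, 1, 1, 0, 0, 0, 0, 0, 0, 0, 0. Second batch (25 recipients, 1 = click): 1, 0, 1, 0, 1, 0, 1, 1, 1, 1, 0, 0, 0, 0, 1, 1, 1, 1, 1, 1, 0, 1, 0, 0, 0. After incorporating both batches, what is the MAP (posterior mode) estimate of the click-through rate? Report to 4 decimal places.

The Beta prior is conjugate to a Binomial/Bernoulli likelihood; the update adds successes to α and failures to β.
After batch 1: Beta(10.3+6, 3.6+14) = Beta(16.3, 17.6).
After batch 2: Beta(16.3+14, 17.6+11) = Beta(30.3, 28.6).
Mode of Beta(a,b) for a,b>1 is (a−1)/(a+b−2) = 29.3/56.9 = 0.5149.

0.5149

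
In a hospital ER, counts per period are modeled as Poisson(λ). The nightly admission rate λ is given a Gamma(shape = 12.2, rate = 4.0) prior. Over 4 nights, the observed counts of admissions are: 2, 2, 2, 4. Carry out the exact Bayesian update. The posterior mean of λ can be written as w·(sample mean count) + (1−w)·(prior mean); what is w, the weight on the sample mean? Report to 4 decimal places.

0.5000

With a Gamma(shape α, rate β) prior, the Poisson likelihood is conjugate: the posterior is Gamma(α + ΣXᵢ, β + n).
Posterior mean = (α₀+S)/(β₀+n) = [n/(β₀+n)]·(S/n) + [β₀/(β₀+n)]·(α₀/β₀), so only n and β₀ enter the weight.
Weight on data w = n/(β₀+n) = 4/(4.0+4) = 4/8.0 = 0.5000.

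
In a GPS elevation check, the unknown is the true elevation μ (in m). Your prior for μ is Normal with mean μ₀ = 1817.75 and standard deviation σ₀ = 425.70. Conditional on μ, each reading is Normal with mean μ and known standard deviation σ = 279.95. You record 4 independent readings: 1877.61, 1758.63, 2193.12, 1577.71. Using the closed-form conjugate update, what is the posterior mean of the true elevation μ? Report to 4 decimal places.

For Normal data with known variance σ², a Normal(μ₀, σ₀²) prior on μ is conjugate. Posterior precision = 1/σ₀² + n/σ²; posterior mean is the precision-weighted average of μ₀ and x̄.
Σxᵢ = 1877.61 + 1758.63 + 2193.12 + 1577.71 = 7407.07, so n·x̄ = 7407.07.
σ₀² = 425.70² = 181220.49, σ² = 279.95² = 78372.0025; σ² + n·σ₀² = 78372.0025 + 4·181220.49 = 803253.9625.
Posterior mean = (μ₀/σ₀² + n·x̄/σ²)/(1/σ₀² + n/σ²) = (σ²·μ₀ + σ₀²·n·x̄)/(σ² + n·σ₀²) = (78372.0025·1817.75 + 181220.49·7407.07)/803253.9625 = 1484773562.408675/803253.9625 = 1848.4485.

1848.4485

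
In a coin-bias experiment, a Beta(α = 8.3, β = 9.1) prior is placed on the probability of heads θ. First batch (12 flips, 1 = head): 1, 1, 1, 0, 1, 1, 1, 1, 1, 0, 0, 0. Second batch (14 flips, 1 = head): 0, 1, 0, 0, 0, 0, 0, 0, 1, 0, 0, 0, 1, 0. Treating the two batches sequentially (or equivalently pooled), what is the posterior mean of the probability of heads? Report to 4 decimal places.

0.4447

The Beta prior is conjugate to a Binomial/Bernoulli likelihood; the update adds successes to α and failures to β.
After batch 1: Beta(8.3+8, 9.1+4) = Beta(16.3, 13.1).
After batch 2: Beta(16.3+3, 13.1+11) = Beta(19.3, 24.1).
Posterior mean = α/(α+β) = 19.3/43.4 = 0.4447.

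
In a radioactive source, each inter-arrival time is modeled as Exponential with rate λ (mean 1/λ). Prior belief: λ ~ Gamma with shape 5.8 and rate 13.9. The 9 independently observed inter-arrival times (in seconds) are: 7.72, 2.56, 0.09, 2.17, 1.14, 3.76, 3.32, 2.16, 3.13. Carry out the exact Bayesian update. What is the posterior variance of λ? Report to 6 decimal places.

0.009273

With a Gamma(shape α, rate β) prior on the exponential rate λ, the posterior after n observations with total T = Σxᵢ is Gamma(α+n, β+T).
Sum of observations T = 26.05 seconds; n = 9.
Posterior: Gamma(5.8+9, 13.9+26.05) = Gamma(14.8, 39.95).
Var = α/β² = 0.009273.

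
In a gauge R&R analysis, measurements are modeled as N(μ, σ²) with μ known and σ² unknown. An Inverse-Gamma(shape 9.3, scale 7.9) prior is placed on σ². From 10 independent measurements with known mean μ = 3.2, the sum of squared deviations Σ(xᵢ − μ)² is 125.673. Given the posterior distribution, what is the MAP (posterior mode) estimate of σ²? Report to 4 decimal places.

4.6233

With known mean μ and an Inverse-Gamma(α, β) prior on σ², the Normal likelihood is conjugate: posterior is Inv-Gamma(α + n/2, β + Σ(xᵢ−μ)²/2).
Posterior: Inv-Gamma(9.3 + 10/2, 7.9 + 125.673/2) = Inv-Gamma(14.30, 70.7365).
Mode = β/(α+1) = 70.7365/15.30 = 4.6233.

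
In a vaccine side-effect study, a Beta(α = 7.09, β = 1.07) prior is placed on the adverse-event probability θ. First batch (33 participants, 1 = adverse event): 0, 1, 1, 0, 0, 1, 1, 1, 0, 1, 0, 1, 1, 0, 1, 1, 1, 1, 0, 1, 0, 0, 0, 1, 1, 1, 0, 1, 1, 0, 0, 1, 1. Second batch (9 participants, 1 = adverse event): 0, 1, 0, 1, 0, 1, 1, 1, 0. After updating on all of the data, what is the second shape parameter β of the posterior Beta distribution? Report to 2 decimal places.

The Beta prior is conjugate to a Binomial/Bernoulli likelihood; the update adds successes to α and failures to β.
After batch 1: Beta(7.09+20, 1.07+13) = Beta(27.09, 14.07).
After batch 2: Beta(27.09+5, 14.07+4) = Beta(32.09, 18.07).
Posterior β = 18.07.

18.07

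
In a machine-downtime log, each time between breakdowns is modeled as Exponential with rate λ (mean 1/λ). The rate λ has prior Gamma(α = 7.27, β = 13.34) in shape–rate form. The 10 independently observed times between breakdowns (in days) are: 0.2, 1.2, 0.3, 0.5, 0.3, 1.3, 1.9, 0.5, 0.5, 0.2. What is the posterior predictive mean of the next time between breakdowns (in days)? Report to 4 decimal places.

1.2440

With a Gamma(shape α, rate β) prior on the exponential rate λ, the posterior after n observations with total T = Σxᵢ is Gamma(α+n, β+T).
Sum of observations T = 6.9 days; n = 10.
Posterior: Gamma(7.27+10, 13.34+6.9) = Gamma(17.27, 20.24).
The predictive distribution for the next observation is Lomax; its mean is β/(α−1) = 20.24/16.27 = 1.2440.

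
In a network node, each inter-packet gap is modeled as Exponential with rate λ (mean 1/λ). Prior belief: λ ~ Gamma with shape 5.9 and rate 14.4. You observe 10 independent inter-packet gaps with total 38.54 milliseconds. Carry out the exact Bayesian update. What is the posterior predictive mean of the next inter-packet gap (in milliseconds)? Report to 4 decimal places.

3.5530

With a Gamma(shape α, rate β) prior on the exponential rate λ, the posterior after n observations with total T = Σxᵢ is Gamma(α+n, β+T).
Posterior: Gamma(5.9+10, 14.4+38.54) = Gamma(15.9, 52.94).
The predictive distribution for the next observation is Lomax; its mean is β/(α−1) = 52.94/14.9 = 3.5530.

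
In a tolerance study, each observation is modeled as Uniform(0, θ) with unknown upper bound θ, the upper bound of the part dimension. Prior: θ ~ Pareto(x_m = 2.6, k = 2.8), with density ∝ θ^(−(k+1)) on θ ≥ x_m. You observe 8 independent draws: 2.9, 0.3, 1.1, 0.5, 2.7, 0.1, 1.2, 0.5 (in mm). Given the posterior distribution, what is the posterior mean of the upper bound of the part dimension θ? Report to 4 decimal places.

3.1959

A Pareto(scale x_m, shape k) prior on the upper bound θ of Uniform(0, θ) is conjugate: posterior is Pareto(max(x_m, max xᵢ), k + n).
Sample maximum = 2.9; prior scale x_m = 2.6 → posterior scale = max = 2.9.
Posterior shape = 2.8 + 8 = 10.8.
E[θ|data] = k·x_m/(k−1) = 10.8·2.9/9.8 = 3.1959.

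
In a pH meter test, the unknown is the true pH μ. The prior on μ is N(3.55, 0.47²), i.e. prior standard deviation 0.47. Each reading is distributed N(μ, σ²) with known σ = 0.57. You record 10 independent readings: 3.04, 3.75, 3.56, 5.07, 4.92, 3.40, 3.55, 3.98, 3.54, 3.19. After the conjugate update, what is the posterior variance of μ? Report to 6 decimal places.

For Normal data with known variance σ², a Normal(μ₀, σ₀²) prior on μ is conjugate. Posterior precision = 1/σ₀² + n/σ²; posterior mean is the precision-weighted average of μ₀ and x̄.
σ₀² = 0.47² = 0.2209, σ² = 0.57² = 0.3249; σ² + n·σ₀² = 0.3249 + 10·0.2209 = 2.5339.
Posterior precision = 1/σ₀² + n/σ² = 1/0.2209 + 10/0.3249 = (σ² + n·σ₀²)/(σ₀²σ²) = 2.5339/(0.2209·0.3249); posterior variance σₙ² = σ₀²σ²/(σ² + n·σ₀²) = 0.2209·0.3249/2.5339 = 0.028324.

0.028324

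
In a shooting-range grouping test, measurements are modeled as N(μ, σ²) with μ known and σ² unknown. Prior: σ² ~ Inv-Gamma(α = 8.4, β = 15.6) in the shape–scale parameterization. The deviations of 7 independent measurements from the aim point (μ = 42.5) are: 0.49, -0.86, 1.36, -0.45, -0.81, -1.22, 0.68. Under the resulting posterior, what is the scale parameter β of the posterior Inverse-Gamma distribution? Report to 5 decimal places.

With known mean μ and an Inverse-Gamma(α, β) prior on σ², the Normal likelihood is conjugate: posterior is Inv-Gamma(α + n/2, β + Σ(xᵢ−μ)²/2).
Σ(xᵢ−μ)² = (0.49)² + (-0.86)² + (1.36)² + (-0.45)² + (-0.81)² + (-1.22)² + (0.68)² = 5.6387.
Posterior: Inv-Gamma(8.4 + 7/2, 15.6 + 5.6387/2) = Inv-Gamma(11.90, 18.41935).
Posterior β = 18.41935.

18.41935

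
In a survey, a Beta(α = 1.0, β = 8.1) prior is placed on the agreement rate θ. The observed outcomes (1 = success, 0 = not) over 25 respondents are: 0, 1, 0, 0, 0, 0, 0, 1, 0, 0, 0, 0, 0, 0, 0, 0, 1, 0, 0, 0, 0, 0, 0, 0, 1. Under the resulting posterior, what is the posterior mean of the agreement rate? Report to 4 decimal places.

The Beta prior is conjugate to a Binomial/Bernoulli likelihood; the update adds successes to α and failures to β.
Posterior: Beta(α+k, β+n−k) = Beta(1.0+4, 8.1+21) = Beta(5.0, 29.1).
Posterior mean = α/(α+β) = 5.0/34.1 = 0.1466.

0.1466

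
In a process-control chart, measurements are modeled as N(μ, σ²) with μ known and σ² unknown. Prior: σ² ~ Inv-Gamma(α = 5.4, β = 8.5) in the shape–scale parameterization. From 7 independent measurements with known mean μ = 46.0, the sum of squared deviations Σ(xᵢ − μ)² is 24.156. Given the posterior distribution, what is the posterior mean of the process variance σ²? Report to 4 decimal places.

2.6048

With known mean μ and an Inverse-Gamma(α, β) prior on σ², the Normal likelihood is conjugate: posterior is Inv-Gamma(α + n/2, β + Σ(xᵢ−μ)²/2).
Posterior: Inv-Gamma(5.4 + 7/2, 8.5 + 24.156/2) = Inv-Gamma(8.90, 20.5780).
E[σ²|data] = β/(α−1) = 20.5780/7.90 = 2.6048.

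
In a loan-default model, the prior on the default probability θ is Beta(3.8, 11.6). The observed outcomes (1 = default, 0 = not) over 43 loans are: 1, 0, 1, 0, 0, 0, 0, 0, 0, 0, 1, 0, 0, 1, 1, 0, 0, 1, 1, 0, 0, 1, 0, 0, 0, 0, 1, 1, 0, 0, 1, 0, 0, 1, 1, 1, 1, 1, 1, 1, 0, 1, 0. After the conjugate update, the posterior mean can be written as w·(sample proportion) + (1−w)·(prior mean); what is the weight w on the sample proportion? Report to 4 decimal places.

0.7363

The Beta prior is conjugate to a Binomial/Bernoulli likelihood; the update adds successes to α and failures to β.
Posterior mean = (α₀+k)/(α₀+β₀+n) = [n/(α₀+β₀+n)]·(k/n) + [(α₀+β₀)/(α₀+β₀+n)]·α₀/(α₀+β₀), so only n and the prior enter the weight.
The weight on the data is w = n/(α₀+β₀+n) = 43/(3.8+11.6+43) = 43/58.4 = 0.7363.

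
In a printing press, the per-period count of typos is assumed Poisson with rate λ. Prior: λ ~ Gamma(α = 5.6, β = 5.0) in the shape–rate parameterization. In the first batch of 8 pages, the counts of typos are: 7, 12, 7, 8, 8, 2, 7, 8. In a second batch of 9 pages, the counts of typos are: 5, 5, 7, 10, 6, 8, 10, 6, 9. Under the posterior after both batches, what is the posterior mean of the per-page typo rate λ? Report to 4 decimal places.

5.9364

With a Gamma(shape α, rate β) prior, the Poisson likelihood is conjugate: the posterior is Gamma(α + ΣXᵢ, β + n).
Batch 1: sum of counts S = 59 over n = 8 pages.
After batch 1: Gamma(α+S, β+n) = Gamma(5.6+59, 5.0+8) = Gamma(64.6, 13.0).
Batch 2: sum of counts S = 66 over n = 9 pages.
After batch 2: Gamma(α+S, β+n) = Gamma(64.6+66, 13.0+9) = Gamma(130.6, 22.0).
Posterior mean = α/β = 130.6/22.0 = 5.9364.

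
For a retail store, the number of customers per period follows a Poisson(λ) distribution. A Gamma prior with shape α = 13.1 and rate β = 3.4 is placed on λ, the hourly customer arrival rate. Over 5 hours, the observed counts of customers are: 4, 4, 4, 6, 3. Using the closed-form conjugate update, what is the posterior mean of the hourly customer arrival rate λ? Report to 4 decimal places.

4.0595

With a Gamma(shape α, rate β) prior, the Poisson likelihood is conjugate: the posterior is Gamma(α + ΣXᵢ, β + n).
Sum of counts S = 21 over n = 5 hours.
Posterior: Gamma(α+S, β+n) = Gamma(13.1+21, 3.4+5) = Gamma(34.1, 8.4).
Posterior mean = α/β = 34.1/8.4 = 4.0595.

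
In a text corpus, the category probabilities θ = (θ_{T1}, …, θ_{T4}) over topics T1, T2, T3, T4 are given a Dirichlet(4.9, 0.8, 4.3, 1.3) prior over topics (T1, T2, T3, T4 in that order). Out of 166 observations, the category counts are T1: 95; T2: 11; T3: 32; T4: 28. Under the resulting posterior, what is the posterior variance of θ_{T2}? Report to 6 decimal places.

0.000348

The Dirichlet prior is conjugate to the Multinomial likelihood: each posterior αⱼ = prior αⱼ + observed count nⱼ.
Posterior concentration: (99.9, 11.8, 36.3, 29.3), total = 177.3.
Var[θ_j] = α_j(Σα−α_j)/((Σα)²(Σα+1)) = 11.8·165.5/(177.3²·178.3) = 0.000348.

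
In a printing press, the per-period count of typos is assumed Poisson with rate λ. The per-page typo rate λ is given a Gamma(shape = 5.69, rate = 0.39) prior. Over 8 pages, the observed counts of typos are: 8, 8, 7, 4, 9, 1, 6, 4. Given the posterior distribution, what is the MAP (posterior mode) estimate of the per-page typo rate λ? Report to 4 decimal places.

With a Gamma(shape α, rate β) prior, the Poisson likelihood is conjugate: the posterior is Gamma(α + ΣXᵢ, β + n).
Sum of counts S = 47 over n = 8 pages.
Posterior: Gamma(α+S, β+n) = Gamma(5.69+47, 0.39+8) = Gamma(52.69, 8.39).
Mode of Gamma(α,β) for α≥1 is (α−1)/β = 51.69/8.39 = 6.1609.

6.1609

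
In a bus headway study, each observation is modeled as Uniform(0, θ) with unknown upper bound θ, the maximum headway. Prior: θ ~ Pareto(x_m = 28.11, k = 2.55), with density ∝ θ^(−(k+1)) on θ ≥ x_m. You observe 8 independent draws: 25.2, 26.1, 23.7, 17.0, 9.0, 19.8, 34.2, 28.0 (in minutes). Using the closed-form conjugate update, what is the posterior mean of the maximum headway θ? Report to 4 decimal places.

37.7812

A Pareto(scale x_m, shape k) prior on the upper bound θ of Uniform(0, θ) is conjugate: posterior is Pareto(max(x_m, max xᵢ), k + n).
Sample maximum = 34.2; prior scale x_m = 28.11 → posterior scale = max = 34.20.
Posterior shape = 2.55 + 8 = 10.55.
E[θ|data] = k·x_m/(k−1) = 10.55·34.20/9.55 = 37.7812.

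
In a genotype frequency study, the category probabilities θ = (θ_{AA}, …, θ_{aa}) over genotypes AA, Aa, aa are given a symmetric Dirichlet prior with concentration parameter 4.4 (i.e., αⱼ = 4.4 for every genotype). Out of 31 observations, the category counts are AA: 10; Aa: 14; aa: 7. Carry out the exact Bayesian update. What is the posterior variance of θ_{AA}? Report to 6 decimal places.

0.004860

The Dirichlet prior is conjugate to the Multinomial likelihood: each posterior αⱼ = prior αⱼ + observed count nⱼ.
Posterior concentration: (14.4, 18.4, 11.4), total = 44.2.
Var[θ_j] = α_j(Σα−α_j)/((Σα)²(Σα+1)) = 14.4·29.8/(44.2²·45.2) = 0.004860.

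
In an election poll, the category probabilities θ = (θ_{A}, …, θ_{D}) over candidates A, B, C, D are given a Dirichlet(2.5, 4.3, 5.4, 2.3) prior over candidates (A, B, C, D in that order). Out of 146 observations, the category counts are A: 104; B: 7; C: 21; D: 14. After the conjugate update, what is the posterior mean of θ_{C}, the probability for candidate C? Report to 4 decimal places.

0.1645

The Dirichlet prior is conjugate to the Multinomial likelihood: each posterior αⱼ = prior αⱼ + observed count nⱼ.
Posterior concentration: (106.5, 11.3, 26.4, 16.3), total = 160.5.
E[θ_{C}|data] = α_{C}/Σα = 26.4/160.5 = 0.1645.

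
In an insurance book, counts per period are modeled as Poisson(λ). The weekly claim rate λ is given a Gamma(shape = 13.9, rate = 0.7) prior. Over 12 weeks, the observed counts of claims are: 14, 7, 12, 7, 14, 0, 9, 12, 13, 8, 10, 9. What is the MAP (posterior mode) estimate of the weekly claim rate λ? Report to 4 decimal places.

10.0709

With a Gamma(shape α, rate β) prior, the Poisson likelihood is conjugate: the posterior is Gamma(α + ΣXᵢ, β + n).
Sum of counts S = 115 over n = 12 weeks.
Posterior: Gamma(α+S, β+n) = Gamma(13.9+115, 0.7+12) = Gamma(128.9, 12.7).
Mode of Gamma(α,β) for α≥1 is (α−1)/β = 127.9/12.7 = 10.0709.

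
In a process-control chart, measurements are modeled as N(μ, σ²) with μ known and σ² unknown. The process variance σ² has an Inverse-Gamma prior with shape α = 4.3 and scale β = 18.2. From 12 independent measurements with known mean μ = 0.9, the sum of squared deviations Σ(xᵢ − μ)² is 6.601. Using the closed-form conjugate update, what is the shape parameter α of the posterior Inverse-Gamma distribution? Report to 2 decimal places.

With known mean μ and an Inverse-Gamma(α, β) prior on σ², the Normal likelihood is conjugate: posterior is Inv-Gamma(α + n/2, β + Σ(xᵢ−μ)²/2).
Posterior: Inv-Gamma(4.3 + 12/2, 18.2 + 6.601/2) = Inv-Gamma(10.30, 21.5005).
Posterior α = 10.30.

10.30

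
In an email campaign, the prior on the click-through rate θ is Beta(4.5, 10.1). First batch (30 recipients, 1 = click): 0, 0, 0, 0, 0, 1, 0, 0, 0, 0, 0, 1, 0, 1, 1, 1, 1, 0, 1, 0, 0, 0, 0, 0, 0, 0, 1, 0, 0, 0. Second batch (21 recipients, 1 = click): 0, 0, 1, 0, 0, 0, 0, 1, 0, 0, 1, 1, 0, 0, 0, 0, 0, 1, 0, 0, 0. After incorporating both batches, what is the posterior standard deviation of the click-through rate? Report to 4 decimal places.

0.0542

The Beta prior is conjugate to a Binomial/Bernoulli likelihood; the update adds successes to α and failures to β.
After batch 1: Beta(4.5+8, 10.1+22) = Beta(12.5, 32.1).
After batch 2: Beta(12.5+5, 32.1+16) = Beta(17.5, 48.1).
Var = αβ/((α+β)²(α+β+1)) = 17.5·48.1/(65.6²·66.6) = 0.00293698; SD = √0.00293698 = 0.0542.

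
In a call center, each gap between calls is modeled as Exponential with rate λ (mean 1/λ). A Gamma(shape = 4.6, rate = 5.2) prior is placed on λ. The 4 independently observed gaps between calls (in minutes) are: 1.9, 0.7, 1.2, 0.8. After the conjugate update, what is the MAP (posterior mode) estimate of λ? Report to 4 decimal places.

0.7755

With a Gamma(shape α, rate β) prior on the exponential rate λ, the posterior after n observations with total T = Σxᵢ is Gamma(α+n, β+T).
Sum of observations T = 4.6 minutes; n = 4.
Posterior: Gamma(4.6+4, 5.2+4.6) = Gamma(8.6, 9.8).
Mode = (α−1)/β = 0.7755.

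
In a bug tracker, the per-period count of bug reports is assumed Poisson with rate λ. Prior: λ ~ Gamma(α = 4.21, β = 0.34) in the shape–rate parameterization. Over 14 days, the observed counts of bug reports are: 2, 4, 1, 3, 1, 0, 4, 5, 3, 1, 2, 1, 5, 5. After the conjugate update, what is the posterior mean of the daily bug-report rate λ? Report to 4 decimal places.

2.8738

With a Gamma(shape α, rate β) prior, the Poisson likelihood is conjugate: the posterior is Gamma(α + ΣXᵢ, β + n).
Sum of counts S = 37 over n = 14 days.
Posterior: Gamma(α+S, β+n) = Gamma(4.21+37, 0.34+14) = Gamma(41.21, 14.34).
Posterior mean = α/β = 41.21/14.34 = 2.8738.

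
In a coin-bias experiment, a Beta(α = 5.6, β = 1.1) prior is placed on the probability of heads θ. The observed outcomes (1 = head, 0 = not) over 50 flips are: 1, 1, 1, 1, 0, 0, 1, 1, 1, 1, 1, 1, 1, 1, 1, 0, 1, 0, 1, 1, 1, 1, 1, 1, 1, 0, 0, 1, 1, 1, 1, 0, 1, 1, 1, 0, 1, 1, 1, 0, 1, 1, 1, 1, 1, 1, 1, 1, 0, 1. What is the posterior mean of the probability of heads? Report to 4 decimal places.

0.8042

The Beta prior is conjugate to a Binomial/Bernoulli likelihood; the update adds successes to α and failures to β.
Posterior: Beta(α+k, β+n−k) = Beta(5.6+40, 1.1+10) = Beta(45.6, 11.1).
Posterior mean = α/(α+β) = 45.6/56.7 = 0.8042.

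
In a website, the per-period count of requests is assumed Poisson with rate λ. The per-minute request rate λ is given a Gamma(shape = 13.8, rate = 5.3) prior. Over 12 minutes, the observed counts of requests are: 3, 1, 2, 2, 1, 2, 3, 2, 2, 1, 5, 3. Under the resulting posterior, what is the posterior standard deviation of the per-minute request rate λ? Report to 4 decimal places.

0.3692

With a Gamma(shape α, rate β) prior, the Poisson likelihood is conjugate: the posterior is Gamma(α + ΣXᵢ, β + n).
Sum of counts S = 27 over n = 12 minutes.
Posterior: Gamma(α+S, β+n) = Gamma(13.8+27, 5.3+12) = Gamma(40.8, 17.3).
SD = √α/β = √40.8/17.3 = 0.3692.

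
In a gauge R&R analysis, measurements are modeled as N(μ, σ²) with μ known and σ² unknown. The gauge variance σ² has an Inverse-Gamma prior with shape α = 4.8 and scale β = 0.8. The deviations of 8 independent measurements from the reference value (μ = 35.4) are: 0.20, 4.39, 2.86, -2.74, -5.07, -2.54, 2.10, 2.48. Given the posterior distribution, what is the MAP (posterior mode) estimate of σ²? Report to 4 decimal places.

With known mean μ and an Inverse-Gamma(α, β) prior on σ², the Normal likelihood is conjugate: posterior is Inv-Gamma(α + n/2, β + Σ(xᵢ−μ)²/2).
Σ(xᵢ−μ)² = (0.20)² + (4.39)² + (2.86)² + (-2.74)² + (-5.07)² + (-2.54)² + (2.10)² + (2.48)² = 77.7162.
Posterior: Inv-Gamma(4.8 + 8/2, 0.8 + 77.7162/2) = Inv-Gamma(8.80, 39.65810).
Mode = β/(α+1) = 39.65810/9.80 = 4.0467.

4.0467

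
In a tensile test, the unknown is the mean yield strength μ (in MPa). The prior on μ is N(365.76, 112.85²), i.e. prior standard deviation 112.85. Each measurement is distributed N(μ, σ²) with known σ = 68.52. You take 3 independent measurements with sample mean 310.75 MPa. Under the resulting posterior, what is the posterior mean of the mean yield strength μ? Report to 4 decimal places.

316.7703

For Normal data with known variance σ², a Normal(μ₀, σ₀²) prior on μ is conjugate. Posterior precision = 1/σ₀² + n/σ²; posterior mean is the precision-weighted average of μ₀ and x̄.
n·x̄ = 3·310.75 = 932.25.
σ₀² = 112.85² = 12735.1225, σ² = 68.52² = 4694.9904; σ² + n·σ₀² = 4694.9904 + 3·12735.1225 = 42900.3579.
Posterior mean = (μ₀/σ₀² + n·x̄/σ²)/(1/σ₀² + n/σ²) = (σ²·μ₀ + σ₀²·n·x̄)/(σ² + n·σ₀²) = (4694.9904·365.76 + 12735.1225·932.25)/42900.3579 = 13589557.639329/42900.3579 = 316.7703.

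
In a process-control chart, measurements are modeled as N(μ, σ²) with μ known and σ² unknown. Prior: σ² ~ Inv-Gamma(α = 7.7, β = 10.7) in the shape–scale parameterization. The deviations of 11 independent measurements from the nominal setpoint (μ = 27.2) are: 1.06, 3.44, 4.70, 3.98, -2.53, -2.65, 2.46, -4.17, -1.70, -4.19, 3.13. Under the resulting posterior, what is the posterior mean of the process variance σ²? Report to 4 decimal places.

With known mean μ and an Inverse-Gamma(α, β) prior on σ², the Normal likelihood is conjugate: posterior is Inv-Gamma(α + n/2, β + Σ(xᵢ−μ)²/2).
Σ(xᵢ−μ)² = (1.06)² + (3.44)² + (4.70)² + (3.98)² + (-2.53)² + (-2.65)² + (2.46)² + (-4.17)² + (-1.70)² + (-4.19)² + (3.13)² = 117.9945.
Posterior: Inv-Gamma(7.7 + 11/2, 10.7 + 117.9945/2) = Inv-Gamma(13.20, 69.69725).
E[σ²|data] = β/(α−1) = 69.69725/12.20 = 5.7129.

5.7129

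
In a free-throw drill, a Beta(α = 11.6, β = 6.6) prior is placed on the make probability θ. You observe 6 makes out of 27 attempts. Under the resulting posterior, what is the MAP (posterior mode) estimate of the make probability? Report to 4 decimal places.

0.3843

The Beta prior is conjugate to a Binomial/Bernoulli likelihood; the update adds successes to α and failures to β.
Posterior: Beta(α+k, β+n−k) = Beta(11.6+6, 6.6+21) = Beta(17.6, 27.6).
Mode of Beta(a,b) for a,b>1 is (a−1)/(a+b−2) = 16.6/43.2 = 0.3843.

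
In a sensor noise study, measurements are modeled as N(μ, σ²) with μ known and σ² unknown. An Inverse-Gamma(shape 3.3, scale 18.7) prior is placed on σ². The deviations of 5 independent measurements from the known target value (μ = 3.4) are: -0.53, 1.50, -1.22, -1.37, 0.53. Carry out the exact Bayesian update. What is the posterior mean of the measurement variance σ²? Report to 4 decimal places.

With known mean μ and an Inverse-Gamma(α, β) prior on σ², the Normal likelihood is conjugate: posterior is Inv-Gamma(α + n/2, β + Σ(xᵢ−μ)²/2).
Σ(xᵢ−μ)² = (-0.53)² + (1.50)² + (-1.22)² + (-1.37)² + (0.53)² = 6.1771.
Posterior: Inv-Gamma(3.3 + 5/2, 18.7 + 6.1771/2) = Inv-Gamma(5.80, 21.78855).
E[σ²|data] = β/(α−1) = 21.78855/4.80 = 4.5393.

4.5393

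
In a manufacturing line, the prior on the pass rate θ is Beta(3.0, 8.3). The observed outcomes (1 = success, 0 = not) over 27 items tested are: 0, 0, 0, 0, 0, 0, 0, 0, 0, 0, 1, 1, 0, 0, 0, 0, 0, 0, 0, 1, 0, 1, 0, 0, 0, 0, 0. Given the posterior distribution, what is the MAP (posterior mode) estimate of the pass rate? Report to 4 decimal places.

0.1653

The Beta prior is conjugate to a Binomial/Bernoulli likelihood; the update adds successes to α and failures to β.
Posterior: Beta(α+k, β+n−k) = Beta(3.0+4, 8.3+23) = Beta(7.0, 31.3).
Mode of Beta(a,b) for a,b>1 is (a−1)/(a+b−2) = 6.0/36.3 = 0.1653.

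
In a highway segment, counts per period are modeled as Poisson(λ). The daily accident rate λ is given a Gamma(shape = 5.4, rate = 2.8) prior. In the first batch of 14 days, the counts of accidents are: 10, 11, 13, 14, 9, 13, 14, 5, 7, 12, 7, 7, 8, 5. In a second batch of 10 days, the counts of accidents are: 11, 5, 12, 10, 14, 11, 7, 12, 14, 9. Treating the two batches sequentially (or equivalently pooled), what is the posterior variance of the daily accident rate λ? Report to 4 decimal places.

0.3417

With a Gamma(shape α, rate β) prior, the Poisson likelihood is conjugate: the posterior is Gamma(α + ΣXᵢ, β + n).
Batch 1: sum of counts S = 135 over n = 14 days.
After batch 1: Gamma(α+S, β+n) = Gamma(5.4+135, 2.8+14) = Gamma(140.4, 16.8).
Batch 2: sum of counts S = 105 over n = 10 days.
After batch 2: Gamma(α+S, β+n) = Gamma(140.4+105, 16.8+10) = Gamma(245.4, 26.8).
Var = α/β² = 245.4/26.8² = 0.3417.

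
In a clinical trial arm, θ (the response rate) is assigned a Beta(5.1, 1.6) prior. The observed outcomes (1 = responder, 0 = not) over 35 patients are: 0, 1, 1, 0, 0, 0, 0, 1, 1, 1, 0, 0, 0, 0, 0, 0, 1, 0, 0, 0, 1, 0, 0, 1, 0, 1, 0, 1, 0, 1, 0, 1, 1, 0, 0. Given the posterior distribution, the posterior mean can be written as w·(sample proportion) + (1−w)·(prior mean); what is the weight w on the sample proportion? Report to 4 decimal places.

The Beta prior is conjugate to a Binomial/Bernoulli likelihood; the update adds successes to α and failures to β.
Posterior mean = (α₀+k)/(α₀+β₀+n) = [n/(α₀+β₀+n)]·(k/n) + [(α₀+β₀)/(α₀+β₀+n)]·α₀/(α₀+β₀), so only n and the prior enter the weight.
The weight on the data is w = n/(α₀+β₀+n) = 35/(5.1+1.6+35) = 35/41.7 = 0.8393.

0.8393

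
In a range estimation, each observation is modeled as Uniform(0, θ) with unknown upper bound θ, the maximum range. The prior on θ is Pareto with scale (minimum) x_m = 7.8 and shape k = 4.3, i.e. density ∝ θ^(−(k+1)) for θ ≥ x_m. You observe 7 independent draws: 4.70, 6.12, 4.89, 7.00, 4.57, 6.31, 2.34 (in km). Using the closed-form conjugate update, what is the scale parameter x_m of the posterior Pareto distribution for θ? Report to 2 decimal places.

7.80

A Pareto(scale x_m, shape k) prior on the upper bound θ of Uniform(0, θ) is conjugate: posterior is Pareto(max(x_m, max xᵢ), k + n).
Sample maximum = 7.00; prior scale x_m = 7.8 → posterior scale = max = 7.80.
Posterior shape = 4.3 + 7 = 11.3.
Posterior scale x_m = 7.80.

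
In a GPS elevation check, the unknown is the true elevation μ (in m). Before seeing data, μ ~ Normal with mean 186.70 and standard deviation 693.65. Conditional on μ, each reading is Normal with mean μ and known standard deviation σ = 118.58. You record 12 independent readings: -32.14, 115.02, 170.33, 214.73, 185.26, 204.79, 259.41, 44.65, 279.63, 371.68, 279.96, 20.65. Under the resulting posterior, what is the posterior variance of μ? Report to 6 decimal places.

1168.921304

For Normal data with known variance σ², a Normal(μ₀, σ₀²) prior on μ is conjugate. Posterior precision = 1/σ₀² + n/σ²; posterior mean is the precision-weighted average of μ₀ and x̄.
σ₀² = 693.65² = 481150.3225, σ² = 118.58² = 14061.2164; σ² + n·σ₀² = 14061.2164 + 12·481150.3225 = 5787865.0864.
Posterior precision = 1/σ₀² + n/σ² = 1/481150.3225 + 12/14061.2164 = (σ² + n·σ₀²)/(σ₀²σ²) = 5787865.0864/(481150.3225·14061.2164); posterior variance σₙ² = σ₀²σ²/(σ² + n·σ₀²) = 481150.3225·14061.2164/5787865.0864 = 1168.921304.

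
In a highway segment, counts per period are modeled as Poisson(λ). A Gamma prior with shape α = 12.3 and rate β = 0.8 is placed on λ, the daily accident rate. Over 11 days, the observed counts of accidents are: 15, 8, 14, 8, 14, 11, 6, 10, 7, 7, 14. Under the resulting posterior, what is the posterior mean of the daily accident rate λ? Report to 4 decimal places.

10.7034

With a Gamma(shape α, rate β) prior, the Poisson likelihood is conjugate: the posterior is Gamma(α + ΣXᵢ, β + n).
Sum of counts S = 114 over n = 11 days.
Posterior: Gamma(α+S, β+n) = Gamma(12.3+114, 0.8+11) = Gamma(126.3, 11.8).
Posterior mean = α/β = 126.3/11.8 = 10.7034.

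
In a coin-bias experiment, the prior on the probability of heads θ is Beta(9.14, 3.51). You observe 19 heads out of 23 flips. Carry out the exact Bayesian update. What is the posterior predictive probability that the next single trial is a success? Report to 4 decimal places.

0.7893

The Beta prior is conjugate to a Binomial/Bernoulli likelihood; the update adds successes to α and failures to β.
Posterior: Beta(α+k, β+n−k) = Beta(9.14+19, 3.51+4) = Beta(28.14, 7.51).
For a single future Bernoulli trial, P(success | data) = α/(α+β) = 0.7893.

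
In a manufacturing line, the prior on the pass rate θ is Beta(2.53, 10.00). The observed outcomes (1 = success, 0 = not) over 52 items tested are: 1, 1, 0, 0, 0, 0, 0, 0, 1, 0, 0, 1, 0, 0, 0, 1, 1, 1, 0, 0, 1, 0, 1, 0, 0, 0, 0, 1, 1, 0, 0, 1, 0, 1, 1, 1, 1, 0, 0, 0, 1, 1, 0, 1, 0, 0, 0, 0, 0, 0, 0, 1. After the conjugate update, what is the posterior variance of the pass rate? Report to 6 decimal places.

0.003468

The Beta prior is conjugate to a Binomial/Bernoulli likelihood; the update adds successes to α and failures to β.
Posterior: Beta(α+k, β+n−k) = Beta(2.53+20, 10.00+32) = Beta(22.53, 42.00).
Var = αβ/((α+β)²(α+β+1)) = 22.53·42.00/(64.53²·65.53) = 0.003468.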